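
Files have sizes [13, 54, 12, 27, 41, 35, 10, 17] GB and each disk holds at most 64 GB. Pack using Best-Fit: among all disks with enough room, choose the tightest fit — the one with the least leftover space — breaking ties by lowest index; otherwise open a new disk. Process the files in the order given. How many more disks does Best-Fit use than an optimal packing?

0

Best-Fit: [13,12,27] [54,10] [41,17] [35] → 4 disks.
Total size 209 GB; any packing needs at least ⌈209/64⌉ = 4 disks.
So 4 is already optimal.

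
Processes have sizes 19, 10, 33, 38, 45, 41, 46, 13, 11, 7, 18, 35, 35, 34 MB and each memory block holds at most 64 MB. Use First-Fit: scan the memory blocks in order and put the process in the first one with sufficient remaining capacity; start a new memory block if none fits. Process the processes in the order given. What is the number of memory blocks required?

Put 19 MB in memory block 1; 45 MB remain.
Put 10 MB in memory block 1; 35 MB remain.
Put 33 MB in memory block 1; 2 MB remain.
Put 38 MB in memory block 2; 26 MB remain.
Put 45 MB in memory block 3; 19 MB remain.
Put 41 MB in memory block 4; 23 MB remain.
Put 46 MB in memory block 5; 18 MB remain.
Put 13 MB in memory block 2; 13 MB remain.
Put 11 MB in memory block 2; 2 MB remain.
Put 7 MB in memory block 3; 12 MB remain.
Put 18 MB in memory block 4; 5 MB remain.
Put 35 MB in memory block 6; 29 MB remain.
Put 35 MB in memory block 7; 29 MB remain.
Put 34 MB in memory block 8; 30 MB remain.

8 memory blocks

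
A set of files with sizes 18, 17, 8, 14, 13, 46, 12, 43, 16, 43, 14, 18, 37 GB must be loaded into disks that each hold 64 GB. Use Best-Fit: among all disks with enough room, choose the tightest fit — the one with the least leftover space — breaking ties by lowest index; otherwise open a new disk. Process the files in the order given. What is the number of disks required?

disk 1: place 18 GB, 46 GB left
disk 1: place 17 GB, 29 GB left
disk 1: place 8 GB, 21 GB left
disk 1: place 14 GB, 7 GB left
disk 2: place 13 GB, 51 GB left
disk 2: place 46 GB, 5 GB left
disk 3: place 12 GB, 52 GB left
disk 3: place 43 GB, 9 GB left
disk 4: place 16 GB, 48 GB left
disk 4: place 43 GB, 5 GB left
disk 5: place 14 GB, 50 GB left
disk 5: place 18 GB, 32 GB left
disk 6: place 37 GB, 27 GB left
Final disks: [18,17,8,14] [13,46] [12,43] [16,43] [14,18] [37].

6 disks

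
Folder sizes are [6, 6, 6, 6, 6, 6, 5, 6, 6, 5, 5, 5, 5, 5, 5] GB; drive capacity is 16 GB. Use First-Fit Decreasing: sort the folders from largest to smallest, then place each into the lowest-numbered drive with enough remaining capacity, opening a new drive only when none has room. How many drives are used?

Sorted descending: 6, 6, 6, 6, 6, 6, 6, 6, 5, 5, 5, 5, 5, 5, 5.
drive 1: place 6 GB, 10 GB left
drive 1: place 6 GB, 4 GB left
drive 2: place 6 GB, 10 GB left
drive 2: place 6 GB, 4 GB left
drive 3: place 6 GB, 10 GB left
drive 3: place 6 GB, 4 GB left
drive 4: place 6 GB, 10 GB left
drive 4: place 6 GB, 4 GB left
drive 5: place 5 GB, 11 GB left
drive 5: place 5 GB, 6 GB left
drive 5: place 5 GB, 1 GB left
drive 6: place 5 GB, 11 GB left
drive 6: place 5 GB, 6 GB left
drive 6: place 5 GB, 1 GB left
drive 7: place 5 GB, 11 GB left

7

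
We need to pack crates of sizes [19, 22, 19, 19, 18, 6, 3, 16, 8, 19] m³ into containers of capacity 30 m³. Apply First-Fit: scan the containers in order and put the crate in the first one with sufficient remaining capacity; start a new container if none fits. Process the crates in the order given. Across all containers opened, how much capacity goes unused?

Put 19 m³ in container 1; 11 m³ remain.
Put 22 m³ in container 2; 8 m³ remain.
Put 19 m³ in container 3; 11 m³ remain.
Put 19 m³ in container 4; 11 m³ remain.
Put 18 m³ in container 5; 12 m³ remain.
Put 6 m³ in container 1; 5 m³ remain.
Put 3 m³ in container 1; 2 m³ remain.
Put 16 m³ in container 6; 14 m³ remain.
Put 8 m³ in container 2; 0 m³ remain.
Put 19 m³ in container 7; 11 m³ remain.
7 containers × 30 m³ = 210 m³; used 149 m³; unused 61 m³.

61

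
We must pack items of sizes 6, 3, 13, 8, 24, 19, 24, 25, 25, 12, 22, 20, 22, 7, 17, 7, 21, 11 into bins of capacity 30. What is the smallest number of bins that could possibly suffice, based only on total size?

10 bins

Total size = 6 + 3 + 13 + 8 + 24 + 19 + 24 + 25 + 25 + 12 + 22 + 20 + 22 + 7 + 17 + 7 + 21 + 11 = 286.
⌈286 / 30⌉ = 10.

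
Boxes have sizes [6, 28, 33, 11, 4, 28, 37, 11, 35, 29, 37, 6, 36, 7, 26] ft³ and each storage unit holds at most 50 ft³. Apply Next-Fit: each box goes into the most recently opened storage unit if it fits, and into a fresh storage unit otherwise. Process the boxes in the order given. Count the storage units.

6 ft³ → storage unit 1 (remaining 44 ft³)
28 ft³ → storage unit 1 (remaining 16 ft³)
33 ft³ → storage unit 2 (remaining 17 ft³)
11 ft³ → storage unit 2 (remaining 6 ft³)
4 ft³ → storage unit 2 (remaining 2 ft³)
28 ft³ → storage unit 3 (remaining 22 ft³)
37 ft³ → storage unit 4 (remaining 13 ft³)
11 ft³ → storage unit 4 (remaining 2 ft³)
35 ft³ → storage unit 5 (remaining 15 ft³)
29 ft³ → storage unit 6 (remaining 21 ft³)
37 ft³ → storage unit 7 (remaining 13 ft³)
6 ft³ → storage unit 7 (remaining 7 ft³)
36 ft³ → storage unit 8 (remaining 14 ft³)
7 ft³ → storage unit 8 (remaining 7 ft³)
26 ft³ → storage unit 9 (remaining 24 ft³)

9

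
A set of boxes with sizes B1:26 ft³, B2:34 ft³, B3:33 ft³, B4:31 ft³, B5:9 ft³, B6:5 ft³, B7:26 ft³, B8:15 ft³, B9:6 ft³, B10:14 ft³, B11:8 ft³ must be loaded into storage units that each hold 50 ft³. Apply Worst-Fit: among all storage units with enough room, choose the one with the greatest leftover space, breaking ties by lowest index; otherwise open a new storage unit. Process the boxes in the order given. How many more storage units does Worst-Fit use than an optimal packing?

0

Worst-Fit: [26,9,8] [34,14] [33,6] [31,5] [26,15] → 5 storage units.
Total size 207 ft³; any packing needs at least ⌈207/50⌉ = 5 storage units.
So 5 is already optimal.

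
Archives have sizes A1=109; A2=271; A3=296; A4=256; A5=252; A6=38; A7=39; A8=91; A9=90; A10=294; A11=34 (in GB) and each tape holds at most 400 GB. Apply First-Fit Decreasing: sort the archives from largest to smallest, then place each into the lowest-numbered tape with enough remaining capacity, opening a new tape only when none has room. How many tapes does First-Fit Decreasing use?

5 tapes

Sorted descending: 296, 294, 271, 256, 252, 109, 91, 90, 39, 38, 34.
Put 296 GB in tape 1; 104 GB remain.
Put 294 GB in tape 2; 106 GB remain.
Put 271 GB in tape 3; 129 GB remain.
Put 256 GB in tape 4; 144 GB remain.
Put 252 GB in tape 5; 148 GB remain.
Put 109 GB in tape 3; 20 GB remain.
Put 91 GB in tape 1; 13 GB remain.
Put 90 GB in tape 2; 16 GB remain.
Put 39 GB in tape 4; 105 GB remain.
Put 38 GB in tape 4; 67 GB remain.
Put 34 GB in tape 4; 33 GB remain.
Final tapes: [296,91] [294,90] [271,109] [256,39,38,34] [252].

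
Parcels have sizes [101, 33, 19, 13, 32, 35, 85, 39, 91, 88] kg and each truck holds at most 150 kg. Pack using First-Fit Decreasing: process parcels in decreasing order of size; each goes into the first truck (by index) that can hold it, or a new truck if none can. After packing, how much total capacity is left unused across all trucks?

Sorted descending: 101, 91, 88, 85, 39, 35, 33, 32, 19, 13.
truck 1: place 101 kg, 49 kg left
truck 2: place 91 kg, 59 kg left
truck 3: place 88 kg, 62 kg left
truck 4: place 85 kg, 65 kg left
truck 1: place 39 kg, 10 kg left
truck 2: place 35 kg, 24 kg left
truck 3: place 33 kg, 29 kg left
truck 4: place 32 kg, 33 kg left
truck 2: place 19 kg, 5 kg left
truck 3: place 13 kg, 16 kg left
4 trucks × 150 kg = 600 kg; used 536 kg; unused 64 kg.

64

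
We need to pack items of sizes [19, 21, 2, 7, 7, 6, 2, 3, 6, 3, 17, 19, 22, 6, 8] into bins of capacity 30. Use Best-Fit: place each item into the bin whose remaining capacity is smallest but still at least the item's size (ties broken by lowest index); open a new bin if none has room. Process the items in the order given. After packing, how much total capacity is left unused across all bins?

32

bin 1: place 19, 11 left
bin 2: place 21, 9 left
bin 2: place 2, 7 left
bin 2: place 7, 0 left
bin 1: place 7, 4 left
bin 3: place 6, 24 left
bin 1: place 2, 2 left
bin 3: place 3, 21 left
bin 3: place 6, 15 left
bin 3: place 3, 12 left
bin 4: place 17, 13 left
bin 5: place 19, 11 left
bin 6: place 22, 8 left
bin 6: place 6, 2 left
bin 5: place 8, 3 left
6 bins × 30 = 180; used 148; unused 32.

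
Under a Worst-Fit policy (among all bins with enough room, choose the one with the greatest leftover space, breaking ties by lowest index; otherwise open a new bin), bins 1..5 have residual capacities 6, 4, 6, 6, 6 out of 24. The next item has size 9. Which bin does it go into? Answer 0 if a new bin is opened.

0

No bin has ≥ 9 free, so a new bin is opened.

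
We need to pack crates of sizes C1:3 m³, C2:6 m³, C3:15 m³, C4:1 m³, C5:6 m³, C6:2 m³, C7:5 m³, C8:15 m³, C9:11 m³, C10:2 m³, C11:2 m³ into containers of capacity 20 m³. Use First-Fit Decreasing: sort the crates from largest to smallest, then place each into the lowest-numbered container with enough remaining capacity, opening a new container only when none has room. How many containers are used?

Sorted descending: 15, 15, 11, 6, 6, 5, 3, 2, 2, 2, 1.
container 1: place 15 m³, 5 m³ left
container 2: place 15 m³, 5 m³ left
container 3: place 11 m³, 9 m³ left
container 3: place 6 m³, 3 m³ left
container 4: place 6 m³, 14 m³ left
container 1: place 5 m³, 0 m³ left
container 2: place 3 m³, 2 m³ left
container 2: place 2 m³, 0 m³ left
container 3: place 2 m³, 1 m³ left
container 4: place 2 m³, 12 m³ left
container 3: place 1 m³, 0 m³ left
Final containers: [15,5] [15,3,2] [11,6,2,1] [6,2].

4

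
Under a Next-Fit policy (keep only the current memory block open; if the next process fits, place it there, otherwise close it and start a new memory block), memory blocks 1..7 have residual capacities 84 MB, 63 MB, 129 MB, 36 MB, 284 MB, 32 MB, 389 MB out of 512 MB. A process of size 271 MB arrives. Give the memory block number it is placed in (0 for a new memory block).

Next-Fit only looks at memory block 7, which has 389 MB free.
271 MB fits there.

7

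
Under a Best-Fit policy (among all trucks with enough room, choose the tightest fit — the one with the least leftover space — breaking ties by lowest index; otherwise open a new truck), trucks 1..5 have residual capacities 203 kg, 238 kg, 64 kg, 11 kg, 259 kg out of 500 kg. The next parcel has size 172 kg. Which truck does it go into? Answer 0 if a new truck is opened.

1

Trucks with room: truck 1 (203 kg), truck 2 (238 kg), truck 5 (259 kg).
Tightest fit is truck 1 with 203 kg free.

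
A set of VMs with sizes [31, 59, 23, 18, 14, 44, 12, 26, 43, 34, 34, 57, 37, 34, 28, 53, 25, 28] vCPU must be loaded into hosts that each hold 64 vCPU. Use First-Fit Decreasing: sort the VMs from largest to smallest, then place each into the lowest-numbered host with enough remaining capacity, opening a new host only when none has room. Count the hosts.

Sorted descending: 59, 57, 53, 44, 43, 37, 34, 34, 34, 31, 28, 28, 26, 25, 23, 18, 14, 12.
59 vCPU → host 1 (remaining 5 vCPU)
57 vCPU → host 2 (remaining 7 vCPU)
53 vCPU → host 3 (remaining 11 vCPU)
44 vCPU → host 4 (remaining 20 vCPU)
43 vCPU → host 5 (remaining 21 vCPU)
37 vCPU → host 6 (remaining 27 vCPU)
34 vCPU → host 7 (remaining 30 vCPU)
34 vCPU → host 8 (remaining 30 vCPU)
34 vCPU → host 9 (remaining 30 vCPU)
31 vCPU → host 10 (remaining 33 vCPU)
28 vCPU → host 7 (remaining 2 vCPU)
28 vCPU → host 8 (remaining 2 vCPU)
26 vCPU → host 6 (remaining 1 vCPU)
25 vCPU → host 9 (remaining 5 vCPU)
23 vCPU → host 10 (remaining 10 vCPU)
18 vCPU → host 4 (remaining 2 vCPU)
14 vCPU → host 5 (remaining 7 vCPU)
12 vCPU → host 11 (remaining 52 vCPU)

11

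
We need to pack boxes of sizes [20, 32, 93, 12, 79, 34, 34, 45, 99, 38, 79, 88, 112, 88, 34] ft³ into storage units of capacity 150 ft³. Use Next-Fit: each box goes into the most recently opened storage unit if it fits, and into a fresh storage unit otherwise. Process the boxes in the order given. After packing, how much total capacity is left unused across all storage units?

storage unit 1: place 20 ft³, 130 ft³ left
storage unit 1: place 32 ft³, 98 ft³ left
storage unit 1: place 93 ft³, 5 ft³ left
storage unit 2: place 12 ft³, 138 ft³ left
storage unit 2: place 79 ft³, 59 ft³ left
storage unit 2: place 34 ft³, 25 ft³ left
storage unit 3: place 34 ft³, 116 ft³ left
storage unit 3: place 45 ft³, 71 ft³ left
storage unit 4: place 99 ft³, 51 ft³ left
storage unit 4: place 38 ft³, 13 ft³ left
storage unit 5: place 79 ft³, 71 ft³ left
storage unit 6: place 88 ft³, 62 ft³ left
storage unit 7: place 112 ft³, 38 ft³ left
storage unit 8: place 88 ft³, 62 ft³ left
storage unit 8: place 34 ft³, 28 ft³ left
8 storage units × 150 ft³ = 1200 ft³; used 887 ft³; unused 313 ft³.

313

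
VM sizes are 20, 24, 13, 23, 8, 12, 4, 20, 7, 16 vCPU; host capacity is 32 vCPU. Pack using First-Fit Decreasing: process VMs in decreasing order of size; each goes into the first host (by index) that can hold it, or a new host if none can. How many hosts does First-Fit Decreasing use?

Sorted descending: 24, 23, 20, 20, 16, 13, 12, 8, 7, 4.
Put 24 vCPU in host 1; 8 vCPU remain.
Put 23 vCPU in host 2; 9 vCPU remain.
Put 20 vCPU in host 3; 12 vCPU remain.
Put 20 vCPU in host 4; 12 vCPU remain.
Put 16 vCPU in host 5; 16 vCPU remain.
Put 13 vCPU in host 5; 3 vCPU remain.
Put 12 vCPU in host 3; 0 vCPU remain.
Put 8 vCPU in host 1; 0 vCPU remain.
Put 7 vCPU in host 2; 2 vCPU remain.
Put 4 vCPU in host 4; 8 vCPU remain.

5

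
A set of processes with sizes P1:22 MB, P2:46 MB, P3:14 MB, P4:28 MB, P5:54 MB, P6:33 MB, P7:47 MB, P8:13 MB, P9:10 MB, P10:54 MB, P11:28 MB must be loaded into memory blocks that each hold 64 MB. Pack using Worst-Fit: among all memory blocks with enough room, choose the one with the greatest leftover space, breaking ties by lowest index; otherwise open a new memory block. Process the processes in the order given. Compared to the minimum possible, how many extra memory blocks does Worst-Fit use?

Worst-Fit: [22,14,28] [46,10] [54] [33,13] [47] [54] [28] → 7 memory blocks.
Total size 349 MB; any packing needs at least ⌈349/64⌉ = 6 memory blocks.
An optimal packing achieves that bound: [54,10] [54] [47,14] [46,13] [33,28] [28,22] → 6 memory blocks.
Excess: 7 − 6 = 1.

1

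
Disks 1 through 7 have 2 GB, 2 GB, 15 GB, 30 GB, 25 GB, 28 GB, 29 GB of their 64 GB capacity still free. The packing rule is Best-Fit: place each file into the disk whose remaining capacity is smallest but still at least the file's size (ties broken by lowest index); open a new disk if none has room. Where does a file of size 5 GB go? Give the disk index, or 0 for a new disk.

Disks with room: disk 3 (15 GB), disk 4 (30 GB), disk 5 (25 GB), disk 6 (28 GB), disk 7 (29 GB).
Tightest fit is disk 3 with 15 GB free.

3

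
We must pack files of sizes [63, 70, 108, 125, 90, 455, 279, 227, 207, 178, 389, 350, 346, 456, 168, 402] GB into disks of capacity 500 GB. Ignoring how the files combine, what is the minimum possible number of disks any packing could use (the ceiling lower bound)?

8

Total size = 63 + 70 + 108 + 125 + 90 + 455 + 279 + 227 + 207 + 178 + 389 + 350 + 346 + 456 + 168 + 402 = 3913 GB.
⌈3913 / 500⌉ = 8.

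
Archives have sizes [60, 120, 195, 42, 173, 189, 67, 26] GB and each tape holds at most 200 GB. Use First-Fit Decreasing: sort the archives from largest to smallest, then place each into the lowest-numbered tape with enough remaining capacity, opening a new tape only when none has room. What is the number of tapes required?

Sorted descending: 195, 189, 173, 120, 67, 60, 42, 26.
Put 195 GB in tape 1; 5 GB remain.
Put 189 GB in tape 2; 11 GB remain.
Put 173 GB in tape 3; 27 GB remain.
Put 120 GB in tape 4; 80 GB remain.
Put 67 GB in tape 4; 13 GB remain.
Put 60 GB in tape 5; 140 GB remain.
Put 42 GB in tape 5; 98 GB remain.
Put 26 GB in tape 3; 1 GB remain.

5 tapes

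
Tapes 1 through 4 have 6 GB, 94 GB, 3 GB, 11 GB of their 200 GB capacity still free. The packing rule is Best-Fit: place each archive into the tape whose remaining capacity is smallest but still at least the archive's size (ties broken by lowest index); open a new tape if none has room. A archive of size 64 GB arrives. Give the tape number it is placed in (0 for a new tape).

2

Tapes with room: tape 2 (94 GB).
Tightest fit is tape 2 with 94 GB free.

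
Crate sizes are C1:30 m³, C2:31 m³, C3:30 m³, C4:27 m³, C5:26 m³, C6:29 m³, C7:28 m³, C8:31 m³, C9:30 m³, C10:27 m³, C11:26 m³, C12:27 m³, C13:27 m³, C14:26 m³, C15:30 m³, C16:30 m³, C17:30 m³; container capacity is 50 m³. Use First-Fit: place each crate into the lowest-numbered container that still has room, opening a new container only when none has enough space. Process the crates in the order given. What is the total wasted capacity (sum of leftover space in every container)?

Put C1 (30 m³) in container 1; 20 m³ remain.
Put C2 (31 m³) in container 2; 19 m³ remain.
Put C3 (30 m³) in container 3; 20 m³ remain.
Put C4 (27 m³) in container 4; 23 m³ remain.
Put C5 (26 m³) in container 5; 24 m³ remain.
Put C6 (29 m³) in container 6; 21 m³ remain.
Put C7 (28 m³) in container 7; 22 m³ remain.
Put C8 (31 m³) in container 8; 19 m³ remain.
Put C9 (30 m³) in container 9; 20 m³ remain.
Put C10 (27 m³) in container 10; 23 m³ remain.
Put C11 (26 m³) in container 11; 24 m³ remain.
Put C12 (27 m³) in container 12; 23 m³ remain.
Put C13 (27 m³) in container 13; 23 m³ remain.
Put C14 (26 m³) in container 14; 24 m³ remain.
Put C15 (30 m³) in container 15; 20 m³ remain.
Put C16 (30 m³) in container 16; 20 m³ remain.
Put C17 (30 m³) in container 17; 20 m³ remain.
17 containers × 50 m³ = 850 m³; used 485 m³; unused 365 m³.

365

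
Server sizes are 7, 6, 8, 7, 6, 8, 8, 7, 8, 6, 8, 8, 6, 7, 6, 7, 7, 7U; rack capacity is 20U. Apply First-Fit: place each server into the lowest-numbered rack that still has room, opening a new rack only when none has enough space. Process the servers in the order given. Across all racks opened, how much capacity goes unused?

Put 7U in rack 1; 13U remain.
Put 6U in rack 1; 7U remain.
Put 8U in rack 2; 12U remain.
Put 7U in rack 1; 0U remain.
Put 6U in rack 2; 6U remain.
Put 8U in rack 3; 12U remain.
Put 8U in rack 3; 4U remain.
Put 7U in rack 4; 13U remain.
Put 8U in rack 4; 5U remain.
Put 6U in rack 2; 0U remain.
Put 8U in rack 5; 12U remain.
Put 8U in rack 5; 4U remain.
Put 6U in rack 6; 14U remain.
Put 7U in rack 6; 7U remain.
Put 6U in rack 6; 1U remain.
Put 7U in rack 7; 13U remain.
Put 7U in rack 7; 6U remain.
Put 7U in rack 8; 13U remain.
8 racks × 20U = 160U; used 127U; unused 33U.

33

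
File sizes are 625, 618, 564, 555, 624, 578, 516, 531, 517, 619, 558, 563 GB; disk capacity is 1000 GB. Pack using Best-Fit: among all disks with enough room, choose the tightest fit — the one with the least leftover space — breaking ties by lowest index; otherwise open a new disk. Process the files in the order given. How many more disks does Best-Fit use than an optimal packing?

Best-Fit: [625] [618] [564] [555] [624] [578] [516] [531] [517] [619] [558] [563] → 12 disks.
12 files exceed 500 GB (half the capacity), and no two of those can share a disk, so at least 12 disks are needed.
So 12 is already optimal.

0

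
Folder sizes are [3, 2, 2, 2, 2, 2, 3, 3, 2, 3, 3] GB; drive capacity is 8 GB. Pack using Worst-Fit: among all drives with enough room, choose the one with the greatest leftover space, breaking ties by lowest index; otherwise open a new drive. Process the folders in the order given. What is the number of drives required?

4 drives

3 GB → drive 1 (remaining 5 GB)
2 GB → drive 1 (remaining 3 GB)
2 GB → drive 1 (remaining 1 GB)
2 GB → drive 2 (remaining 6 GB)
2 GB → drive 2 (remaining 4 GB)
2 GB → drive 2 (remaining 2 GB)
3 GB → drive 3 (remaining 5 GB)
3 GB → drive 3 (remaining 2 GB)
2 GB → drive 2 (remaining 0 GB)
3 GB → drive 4 (remaining 5 GB)
3 GB → drive 4 (remaining 2 GB)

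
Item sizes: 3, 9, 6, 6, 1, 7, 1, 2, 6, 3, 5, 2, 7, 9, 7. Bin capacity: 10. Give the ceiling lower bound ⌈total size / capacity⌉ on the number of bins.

Total size = 3 + 9 + 6 + 6 + 1 + 7 + 1 + 2 + 6 + 3 + 5 + 2 + 7 + 9 + 7 = 74.
⌈74 / 10⌉ = 8.

8 bins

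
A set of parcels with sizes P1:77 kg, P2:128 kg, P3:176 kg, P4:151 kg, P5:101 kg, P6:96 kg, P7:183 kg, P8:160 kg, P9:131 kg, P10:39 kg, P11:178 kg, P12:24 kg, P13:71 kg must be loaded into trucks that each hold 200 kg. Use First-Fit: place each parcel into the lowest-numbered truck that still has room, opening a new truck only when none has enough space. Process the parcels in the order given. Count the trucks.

Put P1 (77 kg) in truck 1; 123 kg remain.
Put P2 (128 kg) in truck 2; 72 kg remain.
Put P3 (176 kg) in truck 3; 24 kg remain.
Put P4 (151 kg) in truck 4; 49 kg remain.
Put P5 (101 kg) in truck 1; 22 kg remain.
Put P6 (96 kg) in truck 5; 104 kg remain.
Put P7 (183 kg) in truck 6; 17 kg remain.
Put P8 (160 kg) in truck 7; 40 kg remain.
Put P9 (131 kg) in truck 8; 69 kg remain.
Put P10 (39 kg) in truck 2; 33 kg remain.
Put P11 (178 kg) in truck 9; 22 kg remain.
Put P12 (24 kg) in truck 2; 9 kg remain.
Put P13 (71 kg) in truck 5; 33 kg remain.
Final trucks: [77,101] [128,39,24] [176] [151] [96,71] [183] [160] [131] [178].

9 trucks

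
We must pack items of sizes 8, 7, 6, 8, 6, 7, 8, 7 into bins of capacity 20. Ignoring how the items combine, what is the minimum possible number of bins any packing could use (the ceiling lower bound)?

3 bins

Total size = 8 + 7 + 6 + 8 + 6 + 7 + 8 + 7 = 57.
⌈57 / 20⌉ = 3.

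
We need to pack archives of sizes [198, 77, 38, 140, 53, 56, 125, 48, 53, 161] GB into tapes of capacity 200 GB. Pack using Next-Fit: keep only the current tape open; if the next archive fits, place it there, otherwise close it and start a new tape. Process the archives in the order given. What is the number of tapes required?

Put 198 GB in tape 1; 2 GB remain.
Put 77 GB in tape 2; 123 GB remain.
Put 38 GB in tape 2; 85 GB remain.
Put 140 GB in tape 3; 60 GB remain.
Put 53 GB in tape 3; 7 GB remain.
Put 56 GB in tape 4; 144 GB remain.
Put 125 GB in tape 4; 19 GB remain.
Put 48 GB in tape 5; 152 GB remain.
Put 53 GB in tape 5; 99 GB remain.
Put 161 GB in tape 6; 39 GB remain.
Final tapes: [198] [77,38] [140,53] [56,125] [48,53] [161].

6 tapes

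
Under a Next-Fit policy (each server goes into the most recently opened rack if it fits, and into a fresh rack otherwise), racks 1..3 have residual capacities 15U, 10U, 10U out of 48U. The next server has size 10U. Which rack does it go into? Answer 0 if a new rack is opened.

Next-Fit only looks at rack 3, which has 10U free.
10U fits there.

3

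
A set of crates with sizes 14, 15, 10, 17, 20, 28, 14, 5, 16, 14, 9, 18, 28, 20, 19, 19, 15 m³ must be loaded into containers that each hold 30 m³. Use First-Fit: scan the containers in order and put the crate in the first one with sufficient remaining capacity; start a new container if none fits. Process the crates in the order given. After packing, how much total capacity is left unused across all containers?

79

container 1: place 14 m³, 16 m³ left
container 1: place 15 m³, 1 m³ left
container 2: place 10 m³, 20 m³ left
container 2: place 17 m³, 3 m³ left
container 3: place 20 m³, 10 m³ left
container 4: place 28 m³, 2 m³ left
container 5: place 14 m³, 16 m³ left
container 3: place 5 m³, 5 m³ left
container 5: place 16 m³, 0 m³ left
container 6: place 14 m³, 16 m³ left
container 6: place 9 m³, 7 m³ left
container 7: place 18 m³, 12 m³ left
container 8: place 28 m³, 2 m³ left
container 9: place 20 m³, 10 m³ left
container 10: place 19 m³, 11 m³ left
container 11: place 19 m³, 11 m³ left
container 12: place 15 m³, 15 m³ left
12 containers × 30 m³ = 360 m³; used 281 m³; unused 79 m³.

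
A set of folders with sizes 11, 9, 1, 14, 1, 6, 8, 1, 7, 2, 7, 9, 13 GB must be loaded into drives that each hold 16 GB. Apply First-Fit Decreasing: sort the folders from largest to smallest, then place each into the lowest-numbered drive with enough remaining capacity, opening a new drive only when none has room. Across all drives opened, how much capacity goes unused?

Sorted descending: 14, 13, 11, 9, 9, 8, 7, 7, 6, 2, 1, 1, 1.
Put 14 GB in drive 1; 2 GB remain.
Put 13 GB in drive 2; 3 GB remain.
Put 11 GB in drive 3; 5 GB remain.
Put 9 GB in drive 4; 7 GB remain.
Put 9 GB in drive 5; 7 GB remain.
Put 8 GB in drive 6; 8 GB remain.
Put 7 GB in drive 4; 0 GB remain.
Put 7 GB in drive 5; 0 GB remain.
Put 6 GB in drive 6; 2 GB remain.
Put 2 GB in drive 1; 0 GB remain.
Put 1 GB in drive 2; 2 GB remain.
Put 1 GB in drive 2; 1 GB remain.
Put 1 GB in drive 2; 0 GB remain.
6 drives × 16 GB = 96 GB; used 89 GB; unused 7 GB.

7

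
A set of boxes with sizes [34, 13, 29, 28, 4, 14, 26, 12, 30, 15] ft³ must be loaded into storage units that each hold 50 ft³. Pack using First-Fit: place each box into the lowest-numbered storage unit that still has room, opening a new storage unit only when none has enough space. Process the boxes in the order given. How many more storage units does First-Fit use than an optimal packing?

First-Fit: [34,13] [29,4,14] [28,12] [26,15] [30] → 5 storage units.
Total size 205 ft³; any packing needs at least ⌈205/50⌉ = 5 storage units.
So 5 is already optimal.

0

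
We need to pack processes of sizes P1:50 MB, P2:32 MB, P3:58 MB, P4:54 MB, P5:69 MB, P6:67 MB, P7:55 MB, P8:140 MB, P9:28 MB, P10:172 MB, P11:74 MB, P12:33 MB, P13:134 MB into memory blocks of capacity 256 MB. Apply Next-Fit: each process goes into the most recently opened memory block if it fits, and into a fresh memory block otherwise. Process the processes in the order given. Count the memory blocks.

memory block 1: place P1 (50 MB), 206 MB left
memory block 1: place P2 (32 MB), 174 MB left
memory block 1: place P3 (58 MB), 116 MB left
memory block 1: place P4 (54 MB), 62 MB left
memory block 2: place P5 (69 MB), 187 MB left
memory block 2: place P6 (67 MB), 120 MB left
memory block 2: place P7 (55 MB), 65 MB left
memory block 3: place P8 (140 MB), 116 MB left
memory block 3: place P9 (28 MB), 88 MB left
memory block 4: place P10 (172 MB), 84 MB left
memory block 4: place P11 (74 MB), 10 MB left
memory block 5: place P12 (33 MB), 223 MB left
memory block 5: place P13 (134 MB), 89 MB left

5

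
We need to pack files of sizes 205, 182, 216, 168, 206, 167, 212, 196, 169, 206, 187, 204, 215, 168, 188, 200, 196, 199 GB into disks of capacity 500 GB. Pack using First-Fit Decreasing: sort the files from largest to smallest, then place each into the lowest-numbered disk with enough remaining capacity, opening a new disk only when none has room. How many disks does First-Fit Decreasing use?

Sorted descending: 216, 215, 212, 206, 206, 205, 204, 200, 199, 196, 196, 188, 187, 182, 169, 168, 168, 167.
Put 216 GB in disk 1; 284 GB remain.
Put 215 GB in disk 1; 69 GB remain.
Put 212 GB in disk 2; 288 GB remain.
Put 206 GB in disk 2; 82 GB remain.
Put 206 GB in disk 3; 294 GB remain.
Put 205 GB in disk 3; 89 GB remain.
Put 204 GB in disk 4; 296 GB remain.
Put 200 GB in disk 4; 96 GB remain.
Put 199 GB in disk 5; 301 GB remain.
Put 196 GB in disk 5; 105 GB remain.
Put 196 GB in disk 6; 304 GB remain.
Put 188 GB in disk 6; 116 GB remain.
Put 187 GB in disk 7; 313 GB remain.
Put 182 GB in disk 7; 131 GB remain.
Put 169 GB in disk 8; 331 GB remain.
Put 168 GB in disk 8; 163 GB remain.
Put 168 GB in disk 9; 332 GB remain.
Put 167 GB in disk 9; 165 GB remain.
Final disks: [216,215] [212,206] [206,205] [204,200] [199,196] [196,188] [187,182] [169,168] [168,167].

9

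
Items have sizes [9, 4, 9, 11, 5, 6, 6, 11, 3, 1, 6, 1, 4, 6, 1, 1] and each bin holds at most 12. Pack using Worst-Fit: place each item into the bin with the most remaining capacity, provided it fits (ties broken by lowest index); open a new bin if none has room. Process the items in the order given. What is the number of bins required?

9 → bin 1 (remaining 3)
4 → bin 2 (remaining 8)
9 → bin 3 (remaining 3)
11 → bin 4 (remaining 1)
5 → bin 2 (remaining 3)
6 → bin 5 (remaining 6)
6 → bin 5 (remaining 0)
11 → bin 6 (remaining 1)
3 → bin 1 (remaining 0)
1 → bin 2 (remaining 2)
6 → bin 7 (remaining 6)
1 → bin 7 (remaining 5)
4 → bin 7 (remaining 1)
6 → bin 8 (remaining 6)
1 → bin 8 (remaining 5)
1 → bin 8 (remaining 4)

8 bins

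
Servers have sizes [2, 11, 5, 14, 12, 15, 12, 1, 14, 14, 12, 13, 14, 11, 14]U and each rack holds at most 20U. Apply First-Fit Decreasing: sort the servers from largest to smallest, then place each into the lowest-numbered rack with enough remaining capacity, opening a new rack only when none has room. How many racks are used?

12

Sorted descending: 15, 14, 14, 14, 14, 14, 13, 12, 12, 12, 11, 11, 5, 2, 1.
rack 1: place 15U, 5U left
rack 2: place 14U, 6U left
rack 3: place 14U, 6U left
rack 4: place 14U, 6U left
rack 5: place 14U, 6U left
rack 6: place 14U, 6U left
rack 7: place 13U, 7U left
rack 8: place 12U, 8U left
rack 9: place 12U, 8U left
rack 10: place 12U, 8U left
rack 11: place 11U, 9U left
rack 12: place 11U, 9U left
rack 1: place 5U, 0U left
rack 2: place 2U, 4U left
rack 2: place 1U, 3U left
Final racks: [15,5] [14,2,1] [14] [14] [14] [14] [13] [12] [12] [12] [11] [11].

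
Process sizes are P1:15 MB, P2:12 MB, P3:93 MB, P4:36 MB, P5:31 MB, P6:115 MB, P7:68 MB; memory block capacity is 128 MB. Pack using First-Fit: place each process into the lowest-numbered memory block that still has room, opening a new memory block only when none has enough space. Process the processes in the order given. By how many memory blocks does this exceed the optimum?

First-Fit: [15,12,93] [36,31] [115] [68] → 4 memory blocks.
Total size 370 MB; any packing needs at least ⌈370/128⌉ = 3 memory blocks.
An optimal packing achieves that bound: [115,12] [93,31] [68,36,15] → 3 memory blocks.
Excess: 4 − 3 = 1.

1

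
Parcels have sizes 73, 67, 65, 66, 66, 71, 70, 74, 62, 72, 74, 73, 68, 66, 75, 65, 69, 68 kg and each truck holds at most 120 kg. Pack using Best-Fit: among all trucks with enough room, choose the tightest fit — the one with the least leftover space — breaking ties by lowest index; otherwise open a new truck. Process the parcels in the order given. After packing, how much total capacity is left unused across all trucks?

73 kg → truck 1 (remaining 47 kg)
67 kg → truck 2 (remaining 53 kg)
65 kg → truck 3 (remaining 55 kg)
66 kg → truck 4 (remaining 54 kg)
66 kg → truck 5 (remaining 54 kg)
71 kg → truck 6 (remaining 49 kg)
70 kg → truck 7 (remaining 50 kg)
74 kg → truck 8 (remaining 46 kg)
62 kg → truck 9 (remaining 58 kg)
72 kg → truck 10 (remaining 48 kg)
74 kg → truck 11 (remaining 46 kg)
73 kg → truck 12 (remaining 47 kg)
68 kg → truck 13 (remaining 52 kg)
66 kg → truck 14 (remaining 54 kg)
75 kg → truck 15 (remaining 45 kg)
65 kg → truck 16 (remaining 55 kg)
69 kg → truck 17 (remaining 51 kg)
68 kg → truck 18 (remaining 52 kg)
18 trucks × 120 kg = 2160 kg; used 1244 kg; unused 916 kg.

916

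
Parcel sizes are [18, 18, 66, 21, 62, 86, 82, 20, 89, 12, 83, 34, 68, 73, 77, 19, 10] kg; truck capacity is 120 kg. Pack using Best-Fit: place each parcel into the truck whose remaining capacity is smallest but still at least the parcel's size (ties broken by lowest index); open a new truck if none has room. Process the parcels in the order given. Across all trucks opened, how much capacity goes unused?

242

18 kg → truck 1 (remaining 102 kg)
18 kg → truck 1 (remaining 84 kg)
66 kg → truck 1 (remaining 18 kg)
21 kg → truck 2 (remaining 99 kg)
62 kg → truck 2 (remaining 37 kg)
86 kg → truck 3 (remaining 34 kg)
82 kg → truck 4 (remaining 38 kg)
20 kg → truck 3 (remaining 14 kg)
89 kg → truck 5 (remaining 31 kg)
12 kg → truck 3 (remaining 2 kg)
83 kg → truck 6 (remaining 37 kg)
34 kg → truck 2 (remaining 3 kg)
68 kg → truck 7 (remaining 52 kg)
73 kg → truck 8 (remaining 47 kg)
77 kg → truck 9 (remaining 43 kg)
19 kg → truck 5 (remaining 12 kg)
10 kg → truck 5 (remaining 2 kg)
9 trucks × 120 kg = 1080 kg; used 838 kg; unused 242 kg.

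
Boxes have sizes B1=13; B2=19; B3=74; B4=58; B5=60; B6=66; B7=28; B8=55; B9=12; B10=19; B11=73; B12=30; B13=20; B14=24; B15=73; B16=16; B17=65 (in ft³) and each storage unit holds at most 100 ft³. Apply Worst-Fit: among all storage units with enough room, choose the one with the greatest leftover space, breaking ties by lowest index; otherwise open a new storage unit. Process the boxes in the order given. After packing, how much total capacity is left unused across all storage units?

95

Put B1 (13 ft³) in storage unit 1; 87 ft³ remain.
Put B2 (19 ft³) in storage unit 1; 68 ft³ remain.
Put B3 (74 ft³) in storage unit 2; 26 ft³ remain.
Put B4 (58 ft³) in storage unit 1; 10 ft³ remain.
Put B5 (60 ft³) in storage unit 3; 40 ft³ remain.
Put B6 (66 ft³) in storage unit 4; 34 ft³ remain.
Put B7 (28 ft³) in storage unit 3; 12 ft³ remain.
Put B8 (55 ft³) in storage unit 5; 45 ft³ remain.
Put B9 (12 ft³) in storage unit 5; 33 ft³ remain.
Put B10 (19 ft³) in storage unit 4; 15 ft³ remain.
Put B11 (73 ft³) in storage unit 6; 27 ft³ remain.
Put B12 (30 ft³) in storage unit 5; 3 ft³ remain.
Put B13 (20 ft³) in storage unit 6; 7 ft³ remain.
Put B14 (24 ft³) in storage unit 2; 2 ft³ remain.
Put B15 (73 ft³) in storage unit 7; 27 ft³ remain.
Put B16 (16 ft³) in storage unit 7; 11 ft³ remain.
Put B17 (65 ft³) in storage unit 8; 35 ft³ remain.
8 storage units × 100 ft³ = 800 ft³; used 705 ft³; unused 95 ft³.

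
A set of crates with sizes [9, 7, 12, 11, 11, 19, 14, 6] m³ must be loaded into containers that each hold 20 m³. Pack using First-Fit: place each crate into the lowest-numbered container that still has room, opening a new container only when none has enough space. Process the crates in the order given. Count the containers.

Put 9 m³ in container 1; 11 m³ remain.
Put 7 m³ in container 1; 4 m³ remain.
Put 12 m³ in container 2; 8 m³ remain.
Put 11 m³ in container 3; 9 m³ remain.
Put 11 m³ in container 4; 9 m³ remain.
Put 19 m³ in container 5; 1 m³ remain.
Put 14 m³ in container 6; 6 m³ remain.
Put 6 m³ in container 2; 2 m³ remain.
Final containers: [9,7] [12,6] [11] [11] [19] [14].

6 containers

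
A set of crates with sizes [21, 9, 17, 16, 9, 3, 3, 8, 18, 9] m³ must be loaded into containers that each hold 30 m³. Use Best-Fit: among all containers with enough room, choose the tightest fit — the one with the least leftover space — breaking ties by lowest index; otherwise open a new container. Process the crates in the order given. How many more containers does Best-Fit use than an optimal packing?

0

Best-Fit: [21,9] [17,9,3] [16,3,8] [18,9] → 4 containers.
Total size 113 m³; any packing needs at least ⌈113/30⌉ = 4 containers.
So 4 is already optimal.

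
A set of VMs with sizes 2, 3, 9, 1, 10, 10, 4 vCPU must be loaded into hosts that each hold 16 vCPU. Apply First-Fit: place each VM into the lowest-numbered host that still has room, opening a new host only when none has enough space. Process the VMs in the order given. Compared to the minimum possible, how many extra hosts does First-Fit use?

First-Fit: [2,3,9,1] [10,4] [10] → 3 hosts.
Total size 39 vCPU; any packing needs at least ⌈39/16⌉ = 3 hosts.
So 3 is already optimal.

0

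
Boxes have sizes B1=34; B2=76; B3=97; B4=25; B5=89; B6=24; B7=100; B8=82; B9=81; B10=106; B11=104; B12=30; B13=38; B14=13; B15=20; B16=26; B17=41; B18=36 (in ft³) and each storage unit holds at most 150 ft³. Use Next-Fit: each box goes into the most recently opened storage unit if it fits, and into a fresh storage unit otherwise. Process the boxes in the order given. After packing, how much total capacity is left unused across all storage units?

Put B1 (34 ft³) in storage unit 1; 116 ft³ remain.
Put B2 (76 ft³) in storage unit 1; 40 ft³ remain.
Put B3 (97 ft³) in storage unit 2; 53 ft³ remain.
Put B4 (25 ft³) in storage unit 2; 28 ft³ remain.
Put B5 (89 ft³) in storage unit 3; 61 ft³ remain.
Put B6 (24 ft³) in storage unit 3; 37 ft³ remain.
Put B7 (100 ft³) in storage unit 4; 50 ft³ remain.
Put B8 (82 ft³) in storage unit 5; 68 ft³ remain.
Put B9 (81 ft³) in storage unit 6; 69 ft³ remain.
Put B10 (106 ft³) in storage unit 7; 44 ft³ remain.
Put B11 (104 ft³) in storage unit 8; 46 ft³ remain.
Put B12 (30 ft³) in storage unit 8; 16 ft³ remain.
Put B13 (38 ft³) in storage unit 9; 112 ft³ remain.
Put B14 (13 ft³) in storage unit 9; 99 ft³ remain.
Put B15 (20 ft³) in storage unit 9; 79 ft³ remain.
Put B16 (26 ft³) in storage unit 9; 53 ft³ remain.
Put B17 (41 ft³) in storage unit 9; 12 ft³ remain.
Put B18 (36 ft³) in storage unit 10; 114 ft³ remain.
10 storage units × 150 ft³ = 1500 ft³; used 1022 ft³; unused 478 ft³.

478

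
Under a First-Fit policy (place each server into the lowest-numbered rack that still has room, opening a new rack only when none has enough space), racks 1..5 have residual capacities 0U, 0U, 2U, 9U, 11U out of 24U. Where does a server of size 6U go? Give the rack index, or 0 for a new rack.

4

Racks with room: rack 4 (9U), rack 5 (11U).
The first with room is rack 4.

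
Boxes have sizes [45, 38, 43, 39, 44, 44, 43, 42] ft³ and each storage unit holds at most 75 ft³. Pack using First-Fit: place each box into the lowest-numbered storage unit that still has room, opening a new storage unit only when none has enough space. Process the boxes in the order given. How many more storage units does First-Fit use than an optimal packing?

0

First-Fit: [45] [38] [43] [39] [44] [44] [43] [42] → 8 storage units.
8 boxes exceed 37.5 ft³ (half the capacity), and no two of those can share a storage unit, so at least 8 storage units are needed.
So 8 is already optimal.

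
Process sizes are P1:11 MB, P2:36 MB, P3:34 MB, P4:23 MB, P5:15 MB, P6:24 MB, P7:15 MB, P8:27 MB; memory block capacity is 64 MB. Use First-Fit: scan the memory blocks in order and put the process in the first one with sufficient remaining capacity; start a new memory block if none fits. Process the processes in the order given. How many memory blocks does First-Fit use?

Put P1 (11 MB) in memory block 1; 53 MB remain.
Put P2 (36 MB) in memory block 1; 17 MB remain.
Put P3 (34 MB) in memory block 2; 30 MB remain.
Put P4 (23 MB) in memory block 2; 7 MB remain.
Put P5 (15 MB) in memory block 1; 2 MB remain.
Put P6 (24 MB) in memory block 3; 40 MB remain.
Put P7 (15 MB) in memory block 3; 25 MB remain.
Put P8 (27 MB) in memory block 4; 37 MB remain.
Final memory blocks: [11,36,15] [34,23] [24,15] [27].

4 memory blocks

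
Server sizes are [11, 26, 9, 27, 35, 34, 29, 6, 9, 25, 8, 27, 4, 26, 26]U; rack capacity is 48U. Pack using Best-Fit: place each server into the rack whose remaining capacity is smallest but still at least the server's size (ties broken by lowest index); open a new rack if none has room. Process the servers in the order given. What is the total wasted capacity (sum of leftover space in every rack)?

Put 11U in rack 1; 37U remain.
Put 26U in rack 1; 11U remain.
Put 9U in rack 1; 2U remain.
Put 27U in rack 2; 21U remain.
Put 35U in rack 3; 13U remain.
Put 34U in rack 4; 14U remain.
Put 29U in rack 5; 19U remain.
Put 6U in rack 3; 7U remain.
Put 9U in rack 4; 5U remain.
Put 25U in rack 6; 23U remain.
Put 8U in rack 5; 11U remain.
Put 27U in rack 7; 21U remain.
Put 4U in rack 4; 1U remain.
Put 26U in rack 8; 22U remain.
Put 26U in rack 9; 22U remain.
9 racks × 48U = 432U; used 302U; unused 130U.

130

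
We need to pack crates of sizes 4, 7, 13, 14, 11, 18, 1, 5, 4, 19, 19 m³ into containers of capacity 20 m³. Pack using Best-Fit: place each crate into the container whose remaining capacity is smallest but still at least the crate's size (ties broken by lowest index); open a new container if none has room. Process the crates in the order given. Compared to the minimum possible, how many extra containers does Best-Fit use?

1

Best-Fit: [4,7] [13,4] [14,5] [11] [18,1] [19] [19] → 7 containers.
Total size 115 m³; any packing needs at least ⌈115/20⌉ = 6 containers.
An optimal packing achieves that bound: [19,1] [19] [18] [14,5] [13,7] [11,4,4] → 6 containers.
Excess: 7 − 6 = 1.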